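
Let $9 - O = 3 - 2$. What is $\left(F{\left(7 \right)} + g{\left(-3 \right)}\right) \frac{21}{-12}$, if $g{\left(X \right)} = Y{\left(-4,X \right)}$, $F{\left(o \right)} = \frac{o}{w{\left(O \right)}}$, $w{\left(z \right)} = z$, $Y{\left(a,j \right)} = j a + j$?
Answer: $- \frac{553}{32} \approx -17.281$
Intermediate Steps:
$O = 8$ ($O = 9 - \left(3 - 2\right) = 9 - 1 = 8$)
$Y{\left(a,j \right)} = j + a j$ ($Y{\left(a,j \right)} = a j + j = j + a j$)
$F{\left(o \right)} = \frac{o}{8}$
$g{\left(X \right)} = - 3 X$ ($g{\left(X \right)} = X \left(1 - 4\right) = X \left(-3\right) = - 3 X$)
$\left(F{\left(7 \right)} + g{\left(-3 \right)}\right) \frac{21}{-12} = \left(\frac{1}{8} \cdot 7 - -9\right) \frac{21}{-12} = \left(\frac{7}{8} + 9\right) 21 \left(- \frac{1}{12}\right) = \frac{79}{8} \left(- \frac{7}{4}\right) = - \frac{553}{32}$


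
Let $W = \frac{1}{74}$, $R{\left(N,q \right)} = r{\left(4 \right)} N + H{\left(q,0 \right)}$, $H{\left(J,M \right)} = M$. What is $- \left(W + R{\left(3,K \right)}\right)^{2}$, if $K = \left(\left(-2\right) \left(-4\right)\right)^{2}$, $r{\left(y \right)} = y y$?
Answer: $- \frac{12623809}{5476} \approx -2305.3$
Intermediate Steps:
$r{\left(y \right)} = y^{2}$
$K = 64$ ($K = 8^{2} = 64$)
$R{\left(N,q \right)} = 16 N$ ($R{\left(N,q \right)} = 4^{2} N + 0 = 16 N + 0 = 16 N$)
$W = \frac{1}{74} \approx 0.013514$
$- \left(W + R{\left(3,K \right)}\right)^{2} = - \left(\frac{1}{74} + 16 \cdot 3\right)^{2} = - \left(\frac{1}{74} + 48\right)^{2} = - \left(\frac{3553}{74}\right)^{2} = \left(-1\right) \frac{12623809}{5476} = - \frac{12623809}{5476}$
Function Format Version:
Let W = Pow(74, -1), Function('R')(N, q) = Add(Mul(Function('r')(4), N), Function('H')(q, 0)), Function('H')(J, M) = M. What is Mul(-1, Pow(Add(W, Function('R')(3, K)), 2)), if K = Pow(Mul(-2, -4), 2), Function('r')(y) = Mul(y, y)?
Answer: Rational(-12623809, 5476) ≈ -2305.3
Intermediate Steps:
Function('r')(y) = Pow(y, 2)
K = 64 (K = Pow(8, 2) = 64)
Function('R')(N, q) = Mul(16, N) (Function('R')(N, q) = Add(Mul(Pow(4, 2), N), 0) = Add(Mul(16, N), 0) = Mul(16, N))
W = Rational(1, 74) ≈ 0.013514
Mul(-1, Pow(Add(W, Function('R')(3, K)), 2)) = Mul(-1, Pow(Add(Rational(1, 74), Mul(16, 3)), 2)) = Mul(-1, Pow(Add(Rational(1, 74), 48), 2)) = Mul(-1, Pow(Rational(3553, 74), 2)) = Mul(-1, Rational(12623809, 5476)) = Rational(-12623809, 5476)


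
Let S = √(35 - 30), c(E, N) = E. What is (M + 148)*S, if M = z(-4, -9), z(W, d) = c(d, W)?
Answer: 139*√5 ≈ 310.81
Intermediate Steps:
z(W, d) = d
S = √5 ≈ 2.2361
M = -9
(M + 148)*S = (-9 + 148)*√5 = 139*√5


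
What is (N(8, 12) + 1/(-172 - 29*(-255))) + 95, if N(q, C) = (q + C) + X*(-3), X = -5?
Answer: 6663151/51255 ≈ 130.00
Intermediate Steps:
N(q, C) = 15 + C + q (N(q, C) = (q + C) - 5*(-3) = (C + q) + 15 = 15 + C + q)
(N(8, 12) + 1/(-172 - 29*(-255))) + 95 = ((15 + 12 + 8) + 1/(-172 - 29*(-255))) + 95 = (35 - 1/255/(-201)) + 95 = (35 - 1/201*(-1/255)) + 95 = (35 + 1/51255) + 95 = 1793926/51255 + 95 = 6663151/51255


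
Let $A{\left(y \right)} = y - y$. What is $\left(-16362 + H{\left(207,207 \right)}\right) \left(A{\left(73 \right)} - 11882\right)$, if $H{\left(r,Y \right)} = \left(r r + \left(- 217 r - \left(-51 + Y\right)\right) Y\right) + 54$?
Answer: $110549937888$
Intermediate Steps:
$A{\left(y \right)} = 0$
$H{\left(r,Y \right)} = 54 + r^{2} + Y \left(51 - Y - 217 r\right)$ ($H{\left(r,Y \right)} = \left(r^{2} + \left(51 - Y - 217 r\right) Y\right) + 54 = \left(r^{2} + Y \left(51 - Y - 217 r\right)\right) + 54 = 54 + r^{2} + Y \left(51 - Y - 217 r\right)$)
$\left(-16362 + H{\left(207,207 \right)}\right) \left(A{\left(73 \right)} - 11882\right) = \left(-16362 + \left(54 + 207^{2} - 207^{2} + 51 \cdot 207 - 44919 \cdot 207\right)\right) \left(0 - 11882\right) = \left(-16362 + \left(54 + 42849 - 42849 + 10557 - 9298233\right)\right) \left(-11882\right) = \left(-16362 - 9287622\right) \left(-11882\right) = \left(-9303984\right) \left(-11882\right) = 110549937888$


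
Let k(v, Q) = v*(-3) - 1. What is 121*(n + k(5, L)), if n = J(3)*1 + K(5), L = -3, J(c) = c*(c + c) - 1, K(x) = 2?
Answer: 363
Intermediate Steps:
J(c) = -1 + 2*c² (J(c) = c*(2*c) - 1 = 2*c² - 1 = -1 + 2*c²)
k(v, Q) = -1 - 3*v (k(v, Q) = -3*v - 1 = -1 - 3*v)
n = 19 (n = (-1 + 2*3²)*1 + 2 = (-1 + 2*9)*1 + 2 = (-1 + 18)*1 + 2 = 17*1 + 2 = 17 + 2 = 19)
121*(n + k(5, L)) = 121*(19 + (-1 - 3*5)) = 121*(19 + (-1 - 15)) = 121*(19 - 16) = 121*3 = 363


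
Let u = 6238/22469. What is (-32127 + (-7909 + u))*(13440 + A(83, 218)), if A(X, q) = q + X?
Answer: -12360890318686/22469 ≈ -5.5013e+8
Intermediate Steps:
u = 6238/22469 (u = 6238*(1/22469) = 6238/22469 ≈ 0.27763)
A(X, q) = X + q
(-32127 + (-7909 + u))*(13440 + A(83, 218)) = (-32127 + (-7909 + 6238/22469))*(13440 + (83 + 218)) = (-32127 - 177701083/22469)*(13440 + 301) = -899562646/22469*13741 = -12360890318686/22469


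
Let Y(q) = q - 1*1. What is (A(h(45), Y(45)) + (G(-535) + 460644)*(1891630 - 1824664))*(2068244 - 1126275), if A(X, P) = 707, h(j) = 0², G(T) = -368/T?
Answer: 15545719535972657437/535 ≈ 2.9057e+16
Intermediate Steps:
h(j) = 0
Y(q) = -1 + q (Y(q) = q - 1 = -1 + q)
(A(h(45), Y(45)) + (G(-535) + 460644)*(1891630 - 1824664))*(2068244 - 1126275) = (707 + (-368/(-535) + 460644)*(1891630 - 1824664))*(2068244 - 1126275) = (707 + (-368*(-1/535) + 460644)*66966)*941969 = (707 + (368/535 + 460644)*66966)*941969 = (707 + (246444908/535)*66966)*941969 = (707 + 16503429709128/535)*941969 = (16503430087373/535)*941969 = 15545719535972657437/535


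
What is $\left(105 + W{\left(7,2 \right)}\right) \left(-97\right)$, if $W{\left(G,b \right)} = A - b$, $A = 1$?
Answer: $-10088$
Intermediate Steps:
$W{\left(G,b \right)} = 1 - b$
$\left(105 + W{\left(7,2 \right)}\right) \left(-97\right) = \left(105 + \left(1 - 2\right)\right) \left(-97\right) = \left(105 - 1\right) \left(-97\right) = 104 \left(-97\right) = -10088$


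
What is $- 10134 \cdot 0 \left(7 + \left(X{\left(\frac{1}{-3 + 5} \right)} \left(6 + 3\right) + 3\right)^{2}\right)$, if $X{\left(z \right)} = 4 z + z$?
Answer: $0$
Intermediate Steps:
$X{\left(z \right)} = 5 z$
$- 10134 \cdot 0 \left(7 + \left(X{\left(\frac{1}{-3 + 5} \right)} \left(6 + 3\right) + 3\right)^{2}\right) = - 10134 \cdot 0 \left(7 + \left(\frac{5}{-3 + 5} \left(6 + 3\right) + 3\right)^{2}\right) = - 10134 \cdot 0 \left(7 + \left(\frac{5}{2} \cdot 9 + 3\right)^{2}\right) = - 10134 \cdot 0 \left(7 + \left(\frac{45}{2} + 3\right)^{2}\right) = - 10134 \cdot 0 \left(7 + \left(\frac{51}{2}\right)^{2}\right) = - 10134 \cdot 0 \left(7 + \frac{2601}{4}\right) = - 10134 \cdot 0 \cdot \frac{2629}{4} = \left(-10134\right) 0 = 0$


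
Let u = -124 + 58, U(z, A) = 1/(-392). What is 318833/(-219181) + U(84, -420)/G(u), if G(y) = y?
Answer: -8248628195/5670650832 ≈ -1.4546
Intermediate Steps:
U(z, A) = -1/392
u = -66
318833/(-219181) + U(84, -420)/G(u) = 318833/(-219181) - 1/392/(-66) = 318833*(-1/219181) - 1/392*(-1/66) = -318833/219181 + 1/25872 = -8248628195/5670650832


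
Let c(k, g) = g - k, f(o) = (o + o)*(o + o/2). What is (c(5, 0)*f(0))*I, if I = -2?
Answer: 0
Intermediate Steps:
f(o) = 3*o² (f(o) = (2*o)*(o + o*(½)) = (2*o)*(o + o/2) = (2*o)*(3*o/2) = 3*o²)
(c(5, 0)*f(0))*I = ((0 - 1*5)*(3*0²))*(-2) = ((0 - 5)*(3*0))*(-2) = -5*0*(-2) = 0*(-2) = 0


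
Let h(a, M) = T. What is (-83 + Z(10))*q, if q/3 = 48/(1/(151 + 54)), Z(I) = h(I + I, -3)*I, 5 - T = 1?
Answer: -1269360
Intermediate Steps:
T = 4 (T = 5 - 1*1 = 5 - 1 = 4)
h(a, M) = 4
Z(I) = 4*I
q = 29520 (q = 3*(48/(1/(151 + 54))) = 3*(48/(1/205)) = 3*(48*205) = 3*9840 = 29520)
(-83 + Z(10))*q = (-83 + 4*10)*29520 = (-83 + 40)*29520 = -43*29520 = -1269360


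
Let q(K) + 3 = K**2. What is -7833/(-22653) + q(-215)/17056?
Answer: 196777769/64394928 ≈ 3.0558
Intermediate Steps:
q(K) = -3 + K**2
-7833/(-22653) + q(-215)/17056 = -7833/(-22653) + (-3 + (-215)**2)/17056 = -7833*(-1/22653) + (-3 + 46225)*(1/17056) = 2611/7551 + 46222*(1/17056) = 2611/7551 + 23111/8528 = 196777769/64394928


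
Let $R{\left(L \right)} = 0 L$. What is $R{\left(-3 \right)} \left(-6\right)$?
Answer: $0$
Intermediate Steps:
$R{\left(L \right)} = 0$
$R{\left(-3 \right)} \left(-6\right) = 0 \left(-6\right) = 0$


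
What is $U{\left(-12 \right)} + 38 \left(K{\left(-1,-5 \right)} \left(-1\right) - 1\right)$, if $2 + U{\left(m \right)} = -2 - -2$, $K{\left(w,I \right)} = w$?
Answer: $-2$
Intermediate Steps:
$U{\left(m \right)} = -2$ ($U{\left(m \right)} = -2 - 0 = -2 + \left(-2 + 2\right) = -2 + 0 = -2$)
$U{\left(-12 \right)} + 38 \left(K{\left(-1,-5 \right)} \left(-1\right) - 1\right) = -2 + 38 \left(\left(-1\right) \left(-1\right) - 1\right) = -2 + 38 \left(1 - 1\right) = -2 + 38 \cdot 0 = -2 + 0 = -2$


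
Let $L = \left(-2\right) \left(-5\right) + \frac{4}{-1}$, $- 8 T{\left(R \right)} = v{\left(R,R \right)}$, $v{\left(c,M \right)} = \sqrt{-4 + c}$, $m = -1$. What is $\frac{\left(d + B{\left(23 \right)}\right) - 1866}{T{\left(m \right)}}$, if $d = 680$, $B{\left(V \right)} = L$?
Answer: $- 1888 i \sqrt{5} \approx - 4221.7 i$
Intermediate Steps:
$T{\left(R \right)} = - \frac{\sqrt{-4 + R}}{8}$
$L = 6$ ($L = 10 + 4 \left(-1\right) = 10 - 4 = 6$)
$B{\left(V \right)} = 6$
$\frac{\left(d + B{\left(23 \right)}\right) - 1866}{T{\left(m \right)}} = \frac{\left(680 + 6\right) - 1866}{\left(- \frac{1}{8}\right) \sqrt{-4 - 1}} = \frac{686 - 1866}{\left(- \frac{1}{8}\right) \sqrt{-5}} = - \frac{1180}{\left(- \frac{1}{8}\right) i \sqrt{5}} = - 1180 \frac{8 i \sqrt{5}}{5} = - 1888 i \sqrt{5}$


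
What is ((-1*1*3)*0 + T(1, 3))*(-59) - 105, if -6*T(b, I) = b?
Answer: -571/6 ≈ -95.167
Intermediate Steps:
T(b, I) = -b/6
((-1*1*3)*0 + T(1, 3))*(-59) - 105 = ((-1*1*3)*0 - ⅙*1)*(-59) - 105 = (-1*3*0 - ⅙)*(-59) - 105 = (-3*0 - ⅙)*(-59) - 105 = (0 - ⅙)*(-59) - 105 = -⅙*(-59) - 105 = 59/6 - 105 = -571/6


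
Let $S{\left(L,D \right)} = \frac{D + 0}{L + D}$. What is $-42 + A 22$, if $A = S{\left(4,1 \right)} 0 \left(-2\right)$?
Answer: $-42$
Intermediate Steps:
$S{\left(L,D \right)} = \frac{D}{D + L}$
$A = 0$ ($A = 1 \frac{1}{1 + 4} \cdot 0 \left(-2\right) = 1 \cdot \frac{1}{5} \cdot 0 = \frac{1}{5} \cdot 0 = 0$)
$-42 + A 22 = -42 + 0 \cdot 22 = -42 + 0 = -42$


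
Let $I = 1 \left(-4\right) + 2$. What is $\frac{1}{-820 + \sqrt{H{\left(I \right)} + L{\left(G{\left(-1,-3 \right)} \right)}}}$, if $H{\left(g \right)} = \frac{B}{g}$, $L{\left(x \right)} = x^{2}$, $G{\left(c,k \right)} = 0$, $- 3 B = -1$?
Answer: $- \frac{4920}{4034401} - \frac{i \sqrt{6}}{4034401} \approx -0.0012195 - 6.0715 \cdot 10^{-7} i$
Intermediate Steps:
$B = \frac{1}{3}$ ($B = \left(- \frac{1}{3}\right) \left(-1\right) = \frac{1}{3} \approx 0.33333$)
$I = -2$ ($I = -4 + 2 = -2$)
$H{\left(g \right)} = \frac{1}{3 g}$
$\frac{1}{-820 + \sqrt{H{\left(I \right)} + L{\left(G{\left(-1,-3 \right)} \right)}}} = \frac{1}{-820 + \sqrt{\frac{1}{3 \left(-2\right)} + 0^{2}}} = \frac{1}{-820 + \sqrt{\frac{1}{3} \left(- \frac{1}{2}\right) + 0}} = \frac{1}{-820 + \sqrt{- \frac{1}{6} + 0}} = \frac{1}{-820 + \sqrt{- \frac{1}{6}}} = \frac{1}{-820 + \frac{i \sqrt{6}}{6}}$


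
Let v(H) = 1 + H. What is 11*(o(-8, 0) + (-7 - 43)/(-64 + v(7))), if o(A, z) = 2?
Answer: 891/28 ≈ 31.821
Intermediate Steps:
11*(o(-8, 0) + (-7 - 43)/(-64 + v(7))) = 11*(2 + (-7 - 43)/(-64 + (1 + 7))) = 11*(2 - 50/(-64 + 8)) = 11*(2 - 50/(-56)) = 11*(2 - 50*(-1/56)) = 11*(2 + 25/28) = 11*(81/28) = 891/28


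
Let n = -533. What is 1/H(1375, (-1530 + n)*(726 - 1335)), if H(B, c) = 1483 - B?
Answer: 1/108 ≈ 0.0092593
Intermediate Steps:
1/H(1375, (-1530 + n)*(726 - 1335)) = 1/(1483 - 1*1375) = 1/(1483 - 1375) = 1/108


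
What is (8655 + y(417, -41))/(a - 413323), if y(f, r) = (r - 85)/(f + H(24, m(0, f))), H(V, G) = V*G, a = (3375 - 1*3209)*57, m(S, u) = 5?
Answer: -1549203/72291119 ≈ -0.021430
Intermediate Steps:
a = 9462 (a = (3375 - 3209)*57 = 166*57 = 9462)
H(V, G) = G*V
y(f, r) = (-85 + r)/(120 + f) (y(f, r) = (r - 85)/(f + 5*24) = (-85 + r)/(f + 120) = (-85 + r)/(120 + f))
(8655 + y(417, -41))/(a - 413323) = (8655 + (-85 - 41)/(120 + 417))/(9462 - 413323) = (8655 - 126/537)/(-403861) = (8655 + (1/537)*(-126))*(-1/403861) = (8655 - 42/179)*(-1/403861) = (1549203/179)*(-1/403861) = -1549203/72291119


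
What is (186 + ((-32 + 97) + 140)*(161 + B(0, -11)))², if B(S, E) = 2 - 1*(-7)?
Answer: 1227521296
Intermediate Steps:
B(S, E) = 9 (B(S, E) = 2 + 7 = 9)
(186 + ((-32 + 97) + 140)*(161 + B(0, -11)))² = (186 + ((-32 + 97) + 140)*(161 + 9))² = (186 + (65 + 140)*170)² = (186 + 205*170)² = (186 + 34850)² = 35036² = 1227521296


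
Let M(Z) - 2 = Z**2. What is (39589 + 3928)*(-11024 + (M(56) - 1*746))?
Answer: -375638744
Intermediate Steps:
M(Z) = 2 + Z**2
(39589 + 3928)*(-11024 + (M(56) - 1*746)) = (39589 + 3928)*(-11024 + ((2 + 56**2) - 1*746)) = 43517*(-11024 + ((2 + 3136) - 746)) = 43517*(-11024 + (3138 - 746)) = 43517*(-11024 + 2392) = 43517*(-8632) = -375638744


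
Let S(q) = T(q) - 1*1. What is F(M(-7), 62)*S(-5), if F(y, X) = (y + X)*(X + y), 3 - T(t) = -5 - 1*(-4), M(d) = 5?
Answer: 13467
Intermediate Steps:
T(t) = 4 (T(t) = 3 - (-5 - 1*(-4)) = 3 - (-5 + 4) = 3 - 1*(-1) = 3 + 1 = 4)
S(q) = 3 (S(q) = 4 - 1*1 = 4 - 1 = 3)
F(y, X) = (X + y)² (F(y, X) = (X + y)*(X + y) = (X + y)²)
F(M(-7), 62)*S(-5) = (62 + 5)²*3 = 67²*3 = 4489*3 = 13467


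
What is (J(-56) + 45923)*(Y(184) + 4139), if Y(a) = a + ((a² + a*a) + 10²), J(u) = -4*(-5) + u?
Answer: 3310058745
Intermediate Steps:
J(u) = 20 + u
Y(a) = 100 + a + 2*a² (Y(a) = a + ((a² + a²) + 100) = a + (2*a² + 100) = a + (100 + 2*a²) = 100 + a + 2*a²)
(J(-56) + 45923)*(Y(184) + 4139) = ((20 - 56) + 45923)*((100 + 184 + 2*184²) + 4139) = (-36 + 45923)*((100 + 184 + 2*33856) + 4139) = 45887*((100 + 184 + 67712) + 4139) = 45887*(67996 + 4139) = 45887*72135 = 3310058745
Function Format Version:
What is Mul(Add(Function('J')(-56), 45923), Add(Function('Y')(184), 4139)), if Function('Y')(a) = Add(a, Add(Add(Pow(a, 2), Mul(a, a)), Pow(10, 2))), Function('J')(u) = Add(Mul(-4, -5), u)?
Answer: 3310058745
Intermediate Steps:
Function('J')(u) = Add(20, u)
Function('Y')(a) = Add(100, a, Mul(2, Pow(a, 2))) (Function('Y')(a) = Add(a, Add(Add(Pow(a, 2), Pow(a, 2)), 100)) = Add(a, Add(Mul(2, Pow(a, 2)), 100)) = Add(a, Add(100, Mul(2, Pow(a, 2)))) = Add(100, a, Mul(2, Pow(a, 2))))
Mul(Add(Function('J')(-56), 45923), Add(Function('Y')(184), 4139)) = Mul(Add(Add(20, -56), 45923), Add(Add(100, 184, Mul(2, Pow(184, 2))), 4139)) = Mul(Add(-36, 45923), Add(Add(100, 184, Mul(2, 33856)), 4139)) = Mul(45887, Add(Add(100, 184, 67712), 4139)) = Mul(45887, Add(67996, 4139)) = Mul(45887, 72135) = 3310058745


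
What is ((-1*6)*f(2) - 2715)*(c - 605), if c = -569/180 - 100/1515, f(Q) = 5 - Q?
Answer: 10073445359/6060 ≈ 1.6623e+6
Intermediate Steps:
c = -58669/18180 (c = -569*1/180 - 100*1/1515 = -569/180 - 20/303 = -58669/18180 ≈ -3.2271)
((-1*6)*f(2) - 2715)*(c - 605) = ((-1*6)*(5 - 1*2) - 2715)*(-58669/18180 - 605) = (-6*(5 - 2) - 2715)*(-11057569/18180) = (-6*3 - 2715)*(-11057569/18180) = (-18 - 2715)*(-11057569/18180) = -2733*(-11057569/18180) = 10073445359/6060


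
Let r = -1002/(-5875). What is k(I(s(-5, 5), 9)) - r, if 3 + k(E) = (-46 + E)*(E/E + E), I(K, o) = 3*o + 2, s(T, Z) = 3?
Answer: -3014877/5875 ≈ -513.17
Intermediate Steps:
r = 1002/5875 (r = -1002*(-1/5875) = 1002/5875 ≈ 0.17055)
I(K, o) = 2 + 3*o
k(E) = -3 + (1 + E)*(-46 + E) (k(E) = -3 + (-46 + E)*(E/E + E) = -3 + (-46 + E)*(1 + E) = -3 + (1 + E)*(-46 + E))
k(I(s(-5, 5), 9)) - r = (-49 + (2 + 3*9)² - 45*(2 + 3*9)) - 1*1002/5875 = (-49 + (2 + 27)² - 45*(2 + 27)) - 1002/5875 = (-49 + 29² - 45*29) - 1002/5875 = (-49 + 841 - 1305) - 1002/5875 = -513 - 1002/5875 = -3014877/5875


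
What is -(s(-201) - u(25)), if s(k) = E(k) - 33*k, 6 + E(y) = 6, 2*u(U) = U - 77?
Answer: -6659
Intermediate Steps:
u(U) = -77/2 + U/2 (u(U) = (U - 77)/2 = (-77 + U)/2 = -77/2 + U/2)
E(y) = 0 (E(y) = -6 + 6 = 0)
s(k) = -33*k (s(k) = 0 - 33*k = -33*k)
-(s(-201) - u(25)) = -(-33*(-201) - (-77/2 + (1/2)*25)) = -(6633 - (-77/2 + 25/2)) = -(6633 - 1*(-26)) = -(6633 + 26) = -1*6659 = -6659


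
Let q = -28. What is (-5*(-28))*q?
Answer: -3920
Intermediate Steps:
(-5*(-28))*q = -5*(-28)*(-28) = 140*(-28) = -3920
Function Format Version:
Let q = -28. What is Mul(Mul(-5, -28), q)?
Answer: -3920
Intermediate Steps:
Mul(Mul(-5, -28), q) = Mul(Mul(-5, -28), -28) = Mul(140, -28) = -3920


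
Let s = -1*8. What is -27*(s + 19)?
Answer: -297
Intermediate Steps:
s = -8
-27*(s + 19) = -27*(-8 + 19) = -27*11 = -297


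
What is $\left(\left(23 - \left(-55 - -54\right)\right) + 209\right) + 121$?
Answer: $354$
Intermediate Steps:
$\left(\left(23 - \left(-55 - -54\right)\right) + 209\right) + 121 = \left(\left(23 - \left(-55 + 54\right)\right) + 209\right) + 121 = \left(\left(23 - -1\right) + 209\right) + 121 = \left(\left(23 + 1\right) + 209\right) + 121 = \left(24 + 209\right) + 121 = 233 + 121 = 354$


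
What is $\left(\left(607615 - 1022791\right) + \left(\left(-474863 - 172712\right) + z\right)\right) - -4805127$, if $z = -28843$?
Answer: $3713533$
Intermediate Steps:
$\left(\left(607615 - 1022791\right) + \left(\left(-474863 - 172712\right) + z\right)\right) - -4805127 = \left(\left(607615 - 1022791\right) - 676418\right) - -4805127 = \left(-415176 - 676418\right) + 4805127 = -1091594 + 4805127 = 3713533$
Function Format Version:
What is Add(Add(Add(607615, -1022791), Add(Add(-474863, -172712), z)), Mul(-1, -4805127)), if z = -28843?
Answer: 3713533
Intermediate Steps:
Add(Add(Add(607615, -1022791), Add(Add(-474863, -172712), z)), Mul(-1, -4805127)) = Add(Add(Add(607615, -1022791), Add(Add(-474863, -172712), -28843)), Mul(-1, -4805127)) = Add(Add(-415176, Add(-647575, -28843)), 4805127) = Add(Add(-415176, -676418), 4805127) = Add(-1091594, 4805127) = 3713533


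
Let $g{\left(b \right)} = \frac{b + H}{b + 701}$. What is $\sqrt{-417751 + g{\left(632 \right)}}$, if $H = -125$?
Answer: $\frac{2 i \sqrt{185574120202}}{1333} \approx 646.34 i$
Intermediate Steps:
$g{\left(b \right)} = \frac{-125 + b}{701 + b}$ ($g{\left(b \right)} = \frac{b - 125}{b + 701} = \frac{-125 + b}{701 + b}$)
$\sqrt{-417751 + g{\left(632 \right)}} = \sqrt{-417751 + \frac{-125 + 632}{701 + 632}} = \sqrt{-417751 + \frac{1}{1333} \cdot 507} = \sqrt{-417751 + \frac{507}{1333}} = \sqrt{- \frac{556861576}{1333}} = \frac{2 i \sqrt{185574120202}}{1333}$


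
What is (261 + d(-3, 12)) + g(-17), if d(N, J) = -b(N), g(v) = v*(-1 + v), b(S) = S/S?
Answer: 566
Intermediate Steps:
b(S) = 1
d(N, J) = -1 (d(N, J) = -1*1 = -1)
(261 + d(-3, 12)) + g(-17) = (261 - 1) - 17*(-1 - 17) = 260 - 17*(-18) = 260 + 306 = 566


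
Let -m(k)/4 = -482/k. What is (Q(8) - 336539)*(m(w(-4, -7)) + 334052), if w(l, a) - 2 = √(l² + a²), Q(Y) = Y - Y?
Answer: -6856415393324/61 - 648847192*√65/61 ≈ -1.1249e+11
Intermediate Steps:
Q(Y) = 0
w(l, a) = 2 + √(a² + l²) (w(l, a) = 2 + √(l² + a²) = 2 + √(a² + l²))
m(k) = 1928/k (m(k) = -(-1928)/k = 1928/k)
(Q(8) - 336539)*(m(w(-4, -7)) + 334052) = (0 - 336539)*(1928/(2 + √((-7)² + (-4)²)) + 334052) = -336539*(1928/(2 + √(49 + 16)) + 334052) = -336539*(1928/(2 + √65) + 334052) = -336539*(334052 + 1928/(2 + √65)) = -112421526028 - 648847192/(2 + √65)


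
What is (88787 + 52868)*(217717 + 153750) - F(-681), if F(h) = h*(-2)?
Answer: 52620156523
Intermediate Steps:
F(h) = -2*h
(88787 + 52868)*(217717 + 153750) - F(-681) = (88787 + 52868)*(217717 + 153750) - (-2)*(-681) = 141655*371467 - 1*1362 = 52620157885 - 1362 = 52620156523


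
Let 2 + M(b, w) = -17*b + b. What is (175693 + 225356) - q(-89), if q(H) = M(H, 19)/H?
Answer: 35694783/89 ≈ 4.0107e+5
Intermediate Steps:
M(b, w) = -2 - 16*b (M(b, w) = -2 + (-17*b + b) = -2 - 16*b)
q(H) = (-2 - 16*H)/H
(175693 + 225356) - q(-89) = (175693 + 225356) - (-16 - 2/(-89)) = 401049 - (-16 - 2*(-1/89)) = 401049 - (-16 + 2/89) = 401049 - 1*(-1422/89) = 401049 + 1422/89 = 35694783/89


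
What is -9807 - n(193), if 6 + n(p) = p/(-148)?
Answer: -1450355/148 ≈ -9799.7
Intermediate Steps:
n(p) = -6 - p/148 (n(p) = -6 + p/(-148) = -6 + p*(-1/148) = -6 - p/148)
-9807 - n(193) = -9807 - (-6 - 1/148*193) = -9807 - (-6 - 193/148) = -9807 - 1*(-1081/148) = -9807 + 1081/148 = -1450355/148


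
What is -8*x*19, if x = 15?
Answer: -2280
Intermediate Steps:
-8*x*19 = -8*15*19 = -120*19 = -2280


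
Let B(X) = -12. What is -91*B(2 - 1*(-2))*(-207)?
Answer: -226044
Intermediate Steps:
-91*B(2 - 1*(-2))*(-207) = -91*(-12)*(-207) = 1092*(-207) = -226044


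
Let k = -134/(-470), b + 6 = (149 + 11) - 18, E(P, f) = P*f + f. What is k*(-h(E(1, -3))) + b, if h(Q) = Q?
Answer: 32362/235 ≈ 137.71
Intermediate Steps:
E(P, f) = f + P*f
b = 136 (b = -6 + ((149 + 11) - 18) = -6 + (160 - 18) = -6 + 142 = 136)
k = 67/235 (k = -134*(-1/470) = 67/235 ≈ 0.28511)
k*(-h(E(1, -3))) + b = 67*(-(-3)*(1 + 1))/235 + 136 = 67*(-(-3)*2)/235 + 136 = 67*(-1*(-6))/235 + 136 = (67/235)*6 + 136 = 402/235 + 136 = 32362/235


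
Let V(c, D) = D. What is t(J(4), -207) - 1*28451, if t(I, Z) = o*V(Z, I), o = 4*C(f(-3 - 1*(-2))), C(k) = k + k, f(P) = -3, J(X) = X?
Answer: -28547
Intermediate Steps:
C(k) = 2*k
o = -24 (o = 4*(2*(-3)) = 4*(-6) = -24)
t(I, Z) = -24*I
t(J(4), -207) - 1*28451 = -24*4 - 1*28451 = -96 - 28451 = -28547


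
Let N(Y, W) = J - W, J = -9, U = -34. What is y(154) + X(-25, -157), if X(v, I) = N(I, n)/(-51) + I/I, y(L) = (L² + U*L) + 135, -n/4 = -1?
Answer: 949429/51 ≈ 18616.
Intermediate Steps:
n = 4 (n = -4*(-1) = 4)
N(Y, W) = -9 - W
y(L) = 135 + L² - 34*L (y(L) = (L² - 34*L) + 135 = 135 + L² - 34*L)
X(v, I) = 64/51 (X(v, I) = (-9 - 1*4)/(-51) + I/I = (-9 - 4)*(-1/51) + 1 = -13*(-1/51) + 1 = 13/51 + 1 = 64/51)
y(154) + X(-25, -157) = (135 + 154² - 34*154) + 64/51 = (135 + 23716 - 5236) + 64/51 = 18615 + 64/51 = 949429/51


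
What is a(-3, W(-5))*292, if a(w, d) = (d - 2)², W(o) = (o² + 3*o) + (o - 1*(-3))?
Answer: 10512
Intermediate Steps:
W(o) = 3 + o² + 4*o (W(o) = (o² + 3*o) + (o + 3) = (o² + 3*o) + (3 + o) = 3 + o² + 4*o)
a(w, d) = (-2 + d)²
a(-3, W(-5))*292 = (-2 + (3 + (-5)² + 4*(-5)))²*292 = (-2 + (3 + 25 - 20))²*292 = (-2 + 8)²*292 = 6²*292 = 36*292 = 10512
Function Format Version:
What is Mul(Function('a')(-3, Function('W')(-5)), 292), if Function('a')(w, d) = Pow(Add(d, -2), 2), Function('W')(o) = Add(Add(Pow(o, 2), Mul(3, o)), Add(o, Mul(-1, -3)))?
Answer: 10512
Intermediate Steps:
Function('W')(o) = Add(3, Pow(o, 2), Mul(4, o)) (Function('W')(o) = Add(Add(Pow(o, 2), Mul(3, o)), Add(o, 3)) = Add(Add(Pow(o, 2), Mul(3, o)), Add(3, o)) = Add(3, Pow(o, 2), Mul(4, o)))
Function('a')(w, d) = Pow(Add(-2, d), 2)
Mul(Function('a')(-3, Function('W')(-5)), 292) = Mul(Pow(Add(-2, Add(3, Pow(-5, 2), Mul(4, -5))), 2), 292) = Mul(Pow(Add(-2, Add(3, 25, -20)), 2), 292) = Mul(Pow(Add(-2, 8), 2), 292) = Mul(Pow(6, 2), 292) = Mul(36, 292) = 10512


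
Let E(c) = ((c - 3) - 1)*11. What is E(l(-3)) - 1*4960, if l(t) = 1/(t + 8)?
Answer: -25009/5 ≈ -5001.8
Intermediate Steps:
l(t) = 1/(8 + t)
E(c) = -44 + 11*c (E(c) = ((-3 + c) - 1)*11 = (-4 + c)*11 = -44 + 11*c)
E(l(-3)) - 1*4960 = (-44 + 11/(8 - 3)) - 1*4960 = (-44 + 11/5) - 4960 = -209/5 - 4960 = -25009/5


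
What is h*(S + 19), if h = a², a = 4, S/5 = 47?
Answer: 4064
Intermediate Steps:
S = 235 (S = 5*47 = 235)
h = 16 (h = 4² = 16)
h*(S + 19) = 16*(235 + 19) = 16*254 = 4064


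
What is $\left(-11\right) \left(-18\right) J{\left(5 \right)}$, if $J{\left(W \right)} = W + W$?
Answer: $1980$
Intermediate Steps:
$J{\left(W \right)} = 2 W$
$\left(-11\right) \left(-18\right) J{\left(5 \right)} = \left(-11\right) \left(-18\right) 2 \cdot 5 = 198 \cdot 10 = 1980$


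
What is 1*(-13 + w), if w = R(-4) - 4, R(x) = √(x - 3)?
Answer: -17 + I*√7 ≈ -17.0 + 2.6458*I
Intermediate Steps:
R(x) = √(-3 + x)
w = -4 + I*√7 (w = √(-3 - 4) - 4 = √(-7) - 4 = I*√7 - 4 = -4 + I*√7 ≈ -4.0 + 2.6458*I)
1*(-13 + w) = 1*(-13 + (-4 + I*√7)) = 1*(-17 + I*√7) = -17 + I*√7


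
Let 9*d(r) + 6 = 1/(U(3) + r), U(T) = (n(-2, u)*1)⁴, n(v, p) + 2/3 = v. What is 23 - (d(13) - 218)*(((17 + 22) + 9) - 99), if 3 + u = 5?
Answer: -57302762/5149 ≈ -11129.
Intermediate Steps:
u = 2 (u = -3 + 5 = 2)
n(v, p) = -⅔ + v
U(T) = 4096/81 (U(T) = ((-⅔ - 2)*1)⁴ = (-8/3*1)⁴ = (-8/3)⁴ = 4096/81)
d(r) = -⅔ + 1/(9*(4096/81 + r))
23 - (d(13) - 218)*(((17 + 22) + 9) - 99) = 23 - ((-8165 - 162*13)/(3*(4096 + 81*13)) - 218)*(((17 + 22) + 9) - 99) = 23 - ((-8165 - 2106)/(3*(4096 + 1053)) - 218)*((39 + 9) - 99) = 23 - ((⅓)*(-10271)/5149 - 218)*(48 - 99) = 23 - ((⅓)*(1/5149)*(-10271) - 218)*(-51) = 23 - (-10271/15447 - 218)*(-51) = 23 - (-3377717)*(-51)/15447 = 23 - 1*57421189/5149 = 23 - 57421189/5149 = -57302762/5149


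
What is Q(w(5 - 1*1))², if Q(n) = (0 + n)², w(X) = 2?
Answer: 16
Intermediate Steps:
Q(n) = n²
Q(w(5 - 1*1))² = (2²)² = 4² = 16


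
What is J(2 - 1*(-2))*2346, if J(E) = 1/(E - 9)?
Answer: -2346/5 ≈ -469.20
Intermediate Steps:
J(E) = 1/(-9 + E)
J(2 - 1*(-2))*2346 = 2346/(-9 + (2 - 1*(-2))) = 2346/(-9 + (2 + 2)) = 2346/(-9 + 4) = 2346/(-5) = -⅕*2346 = -2346/5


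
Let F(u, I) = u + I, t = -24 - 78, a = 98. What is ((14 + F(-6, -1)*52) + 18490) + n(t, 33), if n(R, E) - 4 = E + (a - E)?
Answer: 18242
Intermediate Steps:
t = -102
n(R, E) = 102 (n(R, E) = 4 + (E + (98 - E)) = 4 + 98 = 102)
F(u, I) = I + u
((14 + F(-6, -1)*52) + 18490) + n(t, 33) = ((14 + (-1 - 6)*52) + 18490) + 102 = ((14 - 7*52) + 18490) + 102 = ((14 - 364) + 18490) + 102 = (-350 + 18490) + 102 = 18140 + 102 = 18242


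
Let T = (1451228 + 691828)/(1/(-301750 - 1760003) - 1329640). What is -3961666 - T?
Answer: -10860464201380385218/2741389258921 ≈ -3.9617e+6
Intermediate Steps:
T = -4418452137168/2741389258921 (T = 2143056/(1/(-2061753) - 1329640) = 2143056/(-1/2061753 - 1329640) = 2143056/(-2741389258921/2061753) = 2143056*(-2061753/2741389258921) = -4418452137168/2741389258921 ≈ -1.6118)
-3961666 - T = -3961666 - 1*(-4418452137168/2741389258921) = -3961666 + 4418452137168/2741389258921 = -10860464201380385218/2741389258921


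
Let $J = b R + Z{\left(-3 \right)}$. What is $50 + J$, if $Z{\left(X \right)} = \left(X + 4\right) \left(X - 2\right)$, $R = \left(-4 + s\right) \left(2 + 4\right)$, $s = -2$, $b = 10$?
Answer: $-315$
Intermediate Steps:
$R = -36$ ($R = \left(-4 - 2\right) \left(2 + 4\right) = \left(-6\right) 6 = -36$)
$Z{\left(X \right)} = \left(-2 + X\right) \left(4 + X\right)$ ($Z{\left(X \right)} = \left(4 + X\right) \left(-2 + X\right) = \left(-2 + X\right) \left(4 + X\right)$)
$J = -365$ ($J = 10 \left(-36\right) + \left(-8 + \left(-3\right)^{2} + 2 \left(-3\right)\right) = -360 - 5 = -365$)
$50 + J = 50 - 365 = -315$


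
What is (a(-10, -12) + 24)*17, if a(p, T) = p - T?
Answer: 442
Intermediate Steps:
(a(-10, -12) + 24)*17 = ((-10 - 1*(-12)) + 24)*17 = ((-10 + 12) + 24)*17 = (2 + 24)*17 = 26*17 = 442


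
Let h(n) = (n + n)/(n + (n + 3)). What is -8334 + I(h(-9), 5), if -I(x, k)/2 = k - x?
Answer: -41708/5 ≈ -8341.6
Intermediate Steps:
h(n) = 2*n/(3 + 2*n) (h(n) = (2*n)/(n + (3 + n)) = (2*n)/(3 + 2*n) = 2*n/(3 + 2*n))
I(x, k) = -2*k + 2*x (I(x, k) = -2*(k - x) = -2*k + 2*x)
-8334 + I(h(-9), 5) = -8334 + (-2*5 + 2*(2*(-9)/(3 + 2*(-9)))) = -8334 + (-10 + 2*(2*(-9)/(3 - 18))) = -8334 + (-10 + 2*(2*(-9)/(-15))) = -8334 + (-10 + 2*(2*(-9)*(-1/15))) = -8334 + (-10 + 2*(6/5)) = -8334 + (-10 + 12/5) = -8334 - 38/5 = -41708/5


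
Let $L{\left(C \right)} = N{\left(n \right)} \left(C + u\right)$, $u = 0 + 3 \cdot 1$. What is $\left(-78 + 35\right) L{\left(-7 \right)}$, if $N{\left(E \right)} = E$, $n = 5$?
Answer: $860$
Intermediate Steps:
$u = 3$ ($u = 0 + 3 = 3$)
$L{\left(C \right)} = 15 + 5 C$ ($L{\left(C \right)} = 5 \left(C + 3\right) = 5 \left(3 + C\right) = 15 + 5 C$)
$\left(-78 + 35\right) L{\left(-7 \right)} = \left(-78 + 35\right) \left(15 + 5 \left(-7\right)\right) = - 43 \left(15 - 35\right) = \left(-43\right) \left(-20\right) = 860$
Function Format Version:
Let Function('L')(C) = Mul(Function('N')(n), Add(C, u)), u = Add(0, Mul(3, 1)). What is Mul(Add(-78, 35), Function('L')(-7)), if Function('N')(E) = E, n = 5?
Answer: 860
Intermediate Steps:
u = 3 (u = Add(0, 3) = 3)
Function('L')(C) = Add(15, Mul(5, C)) (Function('L')(C) = Mul(5, Add(C, 3)) = Mul(5, Add(3, C)) = Add(15, Mul(5, C)))
Mul(Add(-78, 35), Function('L')(-7)) = Mul(Add(-78, 35), Add(15, Mul(5, -7))) = Mul(-43, Add(15, -35)) = Mul(-43, -20) = 860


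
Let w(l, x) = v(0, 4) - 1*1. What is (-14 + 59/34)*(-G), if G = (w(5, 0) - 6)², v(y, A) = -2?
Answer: 33777/34 ≈ 993.44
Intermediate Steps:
w(l, x) = -3 (w(l, x) = -2 - 1*1 = -2 - 1 = -3)
G = 81 (G = (-3 - 6)² = (-9)² = 81)
(-14 + 59/34)*(-G) = (-14 + 59/34)*(-1*81) = (-14 + 59*(1/34))*(-81) = (-14 + 59/34)*(-81) = -417/34*(-81) = 33777/34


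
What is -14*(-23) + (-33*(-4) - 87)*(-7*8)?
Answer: -2198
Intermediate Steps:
-14*(-23) + (-33*(-4) - 87)*(-7*8) = 322 + (132 - 87)*(-56) = 322 + 45*(-56) = 322 - 2520 = -2198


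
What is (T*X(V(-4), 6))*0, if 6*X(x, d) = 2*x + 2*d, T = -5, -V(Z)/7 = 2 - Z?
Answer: 0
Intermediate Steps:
V(Z) = -14 + 7*Z (V(Z) = -7*(2 - Z) = -14 + 7*Z)
X(x, d) = d/3 + x/3 (X(x, d) = (2*x + 2*d)/6 = (2*d + 2*x)/6 = d/3 + x/3)
(T*X(V(-4), 6))*0 = -5*((⅓)*6 + (-14 + 7*(-4))/3)*0 = -5*(2 + (-14 - 28)/3)*0 = -5*(2 + (⅓)*(-42))*0 = -5*(2 - 14)*0 = -5*(-12)*0 = 60*0 = 0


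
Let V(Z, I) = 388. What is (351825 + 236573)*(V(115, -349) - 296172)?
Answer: -174038714032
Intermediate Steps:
(351825 + 236573)*(V(115, -349) - 296172) = (351825 + 236573)*(388 - 296172) = 588398*(-295784) = -174038714032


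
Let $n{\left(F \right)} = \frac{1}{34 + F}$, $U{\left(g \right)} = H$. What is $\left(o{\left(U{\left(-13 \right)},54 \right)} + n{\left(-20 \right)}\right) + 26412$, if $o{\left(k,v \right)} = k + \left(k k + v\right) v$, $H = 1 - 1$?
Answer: $\frac{410593}{14} \approx 29328.0$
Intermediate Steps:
$H = 0$
$U{\left(g \right)} = 0$
$o{\left(k,v \right)} = k + v \left(v + k^{2}\right)$ ($o{\left(k,v \right)} = k + \left(k^{2} + v\right) v = k + \left(v + k^{2}\right) v = k + v \left(v + k^{2}\right)$)
$\left(o{\left(U{\left(-13 \right)},54 \right)} + n{\left(-20 \right)}\right) + 26412 = \left(\left(0 + 54^{2} + 54 \cdot 0^{2}\right) + \frac{1}{34 - 20}\right) + 26412 = \left(\left(0 + 2916 + 54 \cdot 0\right) + \frac{1}{14}\right) + 26412 = \left(\left(0 + 2916 + 0\right) + \frac{1}{14}\right) + 26412 = \left(2916 + \frac{1}{14}\right) + 26412 = \frac{40825}{14} + 26412 = \frac{410593}{14}$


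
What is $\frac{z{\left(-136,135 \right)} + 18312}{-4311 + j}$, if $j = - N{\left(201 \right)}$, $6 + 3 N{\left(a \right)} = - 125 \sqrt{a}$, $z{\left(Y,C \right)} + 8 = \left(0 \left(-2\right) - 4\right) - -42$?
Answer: $- \frac{118553517}{27327784} - \frac{1146375 \sqrt{201}}{27327784} \approx -4.9329$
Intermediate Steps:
$z{\left(Y,C \right)} = 30$ ($z{\left(Y,C \right)} = -8 + \left(\left(0 \left(-2\right) - 4\right) - -42\right) = -8 + \left(\left(0 - 4\right) + 42\right) = -8 + \left(-4 + 42\right) = -8 + 38 = 30$)
$N{\left(a \right)} = -2 - \frac{125 \sqrt{a}}{3}$ ($N{\left(a \right)} = -2 + \frac{\left(-125\right) \sqrt{a}}{3} = -2 - \frac{125 \sqrt{a}}{3}$)
$j = 2 + \frac{125 \sqrt{201}}{3}$ ($j = - (-2 - \frac{125 \sqrt{201}}{3}) = 2 + \frac{125 \sqrt{201}}{3} \approx 592.73$)
$\frac{z{\left(-136,135 \right)} + 18312}{-4311 + j} = \frac{30 + 18312}{-4311 + \left(2 + \frac{125 \sqrt{201}}{3}\right)} = \frac{18342}{-4309 + \frac{125 \sqrt{201}}{3}}$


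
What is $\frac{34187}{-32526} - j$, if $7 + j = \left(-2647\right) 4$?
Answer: $\frac{344578783}{32526} \approx 10594.0$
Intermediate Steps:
$j = -10595$ ($j = -7 - 10588 = -10595$)
$\frac{34187}{-32526} - j = \frac{34187}{-32526} - -10595 = 34187 \left(- \frac{1}{32526}\right) + 10595 = - \frac{34187}{32526} + 10595 = \frac{344578783}{32526}$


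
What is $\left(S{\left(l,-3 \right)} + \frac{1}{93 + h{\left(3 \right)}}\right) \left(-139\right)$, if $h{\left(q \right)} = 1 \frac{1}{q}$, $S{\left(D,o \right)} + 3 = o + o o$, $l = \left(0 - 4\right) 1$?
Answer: $- \frac{117177}{280} \approx -418.49$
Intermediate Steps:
$l = -4$ ($l = \left(-4\right) 1 = -4$)
$S{\left(D,o \right)} = -3 + o + o^{2}$ ($S{\left(D,o \right)} = -3 + \left(o + o o\right) = -3 + \left(o + o^{2}\right) = -3 + o + o^{2}$)
$h{\left(q \right)} = \frac{1}{q}$
$\left(S{\left(l,-3 \right)} + \frac{1}{93 + h{\left(3 \right)}}\right) \left(-139\right) = \left(\left(-3 - 3 + \left(-3\right)^{2}\right) + \frac{1}{93 + \frac{1}{3}}\right) \left(-139\right) = \left(\left(-3 - 3 + 9\right) + \frac{1}{93 + \frac{1}{3}}\right) \left(-139\right) = \left(3 + \frac{1}{\frac{280}{3}}\right) \left(-139\right) = \left(3 + \frac{3}{280}\right) \left(-139\right) = \frac{843}{280} \left(-139\right) = - \frac{117177}{280}$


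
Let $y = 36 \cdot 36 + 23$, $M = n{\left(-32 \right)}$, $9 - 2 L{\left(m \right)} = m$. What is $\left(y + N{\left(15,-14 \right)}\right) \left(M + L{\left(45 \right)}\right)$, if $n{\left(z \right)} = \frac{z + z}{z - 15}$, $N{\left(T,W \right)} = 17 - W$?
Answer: $- \frac{1055700}{47} \approx -22462.0$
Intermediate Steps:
$n{\left(z \right)} = \frac{2 z}{-15 + z}$
$L{\left(m \right)} = \frac{9}{2} - \frac{m}{2}$
$M = \frac{64}{47}$ ($M = 2 \left(-32\right) \frac{1}{-15 - 32} = 2 \left(-32\right) \frac{1}{-47} = 2 \left(-32\right) \left(- \frac{1}{47}\right) = \frac{64}{47} \approx 1.3617$)
$y = 1319$ ($y = 1296 + 23 = 1319$)
$\left(y + N{\left(15,-14 \right)}\right) \left(M + L{\left(45 \right)}\right) = \left(1319 + \left(17 - -14\right)\right) \left(\frac{64}{47} + \left(\frac{9}{2} - \frac{45}{2}\right)\right) = \left(1319 + \left(17 + 14\right)\right) \left(\frac{64}{47} + \left(\frac{9}{2} - \frac{45}{2}\right)\right) = \left(1319 + 31\right) \left(\frac{64}{47} - 18\right) = 1350 \left(- \frac{782}{47}\right) = - \frac{1055700}{47}$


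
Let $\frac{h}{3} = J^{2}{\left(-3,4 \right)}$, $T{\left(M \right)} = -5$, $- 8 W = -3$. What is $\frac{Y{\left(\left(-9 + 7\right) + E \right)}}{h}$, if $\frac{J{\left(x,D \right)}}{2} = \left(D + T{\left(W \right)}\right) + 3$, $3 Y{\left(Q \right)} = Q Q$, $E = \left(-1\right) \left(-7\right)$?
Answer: $\frac{25}{144} \approx 0.17361$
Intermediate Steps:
$E = 7$
$W = \frac{3}{8}$ ($W = \left(- \frac{1}{8}\right) \left(-3\right) = \frac{3}{8} \approx 0.375$)
$Y{\left(Q \right)} = \frac{Q^{2}}{3}$ ($Y{\left(Q \right)} = \frac{Q Q}{3} = \frac{Q^{2}}{3}$)
$J{\left(x,D \right)} = -4 + 2 D$ ($J{\left(x,D \right)} = 2 \left(\left(D - 5\right) + 3\right) = 2 \left(\left(-5 + D\right) + 3\right) = 2 \left(-2 + D\right) = -4 + 2 D$)
$h = 48$ ($h = 3 \left(-4 + 2 \cdot 4\right)^{2} = 3 \left(-4 + 8\right)^{2} = 3 \cdot 4^{2} = 3 \cdot 16 = 48$)
$\frac{Y{\left(\left(-9 + 7\right) + E \right)}}{h} = \frac{\frac{1}{3} \left(\left(-9 + 7\right) + 7\right)^{2}}{48} = \frac{\left(-2 + 7\right)^{2}}{3} \cdot \frac{1}{48} = \frac{5^{2}}{3} \cdot \frac{1}{48} = \frac{1}{3} \cdot 25 \cdot \frac{1}{48} = \frac{25}{3} \cdot \frac{1}{48} = \frac{25}{144}$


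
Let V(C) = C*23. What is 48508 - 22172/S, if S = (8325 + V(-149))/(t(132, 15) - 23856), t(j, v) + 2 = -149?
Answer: 384937694/2449 ≈ 1.5718e+5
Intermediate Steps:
V(C) = 23*C
t(j, v) = -151 (t(j, v) = -2 - 149 = -151)
S = -4898/24007 (S = (8325 + 23*(-149))/(-151 - 23856) = (8325 - 3427)/(-24007) = 4898*(-1/24007) = -4898/24007 ≈ -0.20402)
48508 - 22172/S = 48508 - 22172/(-4898/24007) = 48508 - 22172*(-24007)/4898 = 48508 - 1*(-266141602/2449) = 48508 + 266141602/2449 = 384937694/2449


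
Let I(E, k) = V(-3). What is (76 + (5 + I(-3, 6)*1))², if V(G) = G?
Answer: 6084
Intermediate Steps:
I(E, k) = -3
(76 + (5 + I(-3, 6)*1))² = (76 + (5 - 3*1))² = (76 + (5 - 3))² = (76 + 2)² = 78² = 6084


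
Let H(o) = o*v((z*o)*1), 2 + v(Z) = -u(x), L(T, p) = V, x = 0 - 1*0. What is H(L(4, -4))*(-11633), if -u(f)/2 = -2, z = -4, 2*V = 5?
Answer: 174495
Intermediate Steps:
x = 0 (x = 0 + 0 = 0)
V = 5/2 (V = (1/2)*5 = 5/2 ≈ 2.5000)
L(T, p) = 5/2
u(f) = 4 (u(f) = -2*(-2) = 4)
v(Z) = -6 (v(Z) = -2 - 1*4 = -2 - 4 = -6)
H(o) = -6*o (H(o) = o*(-6) = -6*o)
H(L(4, -4))*(-11633) = -6*5/2*(-11633) = -15*(-11633) = 174495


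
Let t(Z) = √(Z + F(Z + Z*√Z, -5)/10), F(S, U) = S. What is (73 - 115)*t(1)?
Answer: -42*√30/5 ≈ -46.009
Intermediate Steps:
t(Z) = √(Z^(3/2)/10 + 11*Z/10) (t(Z) = √(Z + (Z + Z*√Z)/10) = √(Z + (Z + Z^(3/2))*(⅒)) = √(Z + (Z/10 + Z^(3/2)/10)) = √(Z^(3/2)/10 + 11*Z/10))
(73 - 115)*t(1) = (73 - 115)*(√(10*1^(3/2) + 110*1)/10) = -21*√(10*1 + 110)/5 = -21*√(10 + 110)/5 = -21*√120/5 = -21*2*√30/5 = -42*√30/5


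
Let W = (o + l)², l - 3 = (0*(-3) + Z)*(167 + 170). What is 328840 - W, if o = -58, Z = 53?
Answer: -316724796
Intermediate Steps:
l = 17864 (l = 3 + (0*(-3) + 53)*(167 + 170) = 3 + (0 + 53)*337 = 3 + 53*337 = 3 + 17861 = 17864)
W = 317053636 (W = (-58 + 17864)² = 17806² = 317053636)
328840 - W = 328840 - 1*317053636 = 328840 - 317053636 = -316724796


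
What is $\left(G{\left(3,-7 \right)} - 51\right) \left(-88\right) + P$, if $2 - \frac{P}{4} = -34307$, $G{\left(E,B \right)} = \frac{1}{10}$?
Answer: $\frac{708576}{5} \approx 1.4172 \cdot 10^{5}$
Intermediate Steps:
$G{\left(E,B \right)} = \frac{1}{10}$
$P = 137236$ ($P = 8 - -137228 = 8 + 137228 = 137236$)
$\left(G{\left(3,-7 \right)} - 51\right) \left(-88\right) + P = \left(\frac{1}{10} - 51\right) \left(-88\right) + 137236 = \left(- \frac{509}{10}\right) \left(-88\right) + 137236 = \frac{22396}{5} + 137236 = \frac{708576}{5}$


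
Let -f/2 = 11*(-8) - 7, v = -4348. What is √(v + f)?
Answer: 3*I*√462 ≈ 64.483*I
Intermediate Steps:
f = 190 (f = -2*(11*(-8) - 7) = -2*(-88 - 7) = -2*(-95) = 190)
√(v + f) = √(-4348 + 190) = √(-4158) = 3*I*√462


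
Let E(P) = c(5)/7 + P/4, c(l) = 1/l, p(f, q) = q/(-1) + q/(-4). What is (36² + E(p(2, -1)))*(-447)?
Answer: -324500097/560 ≈ -5.7946e+5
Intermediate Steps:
p(f, q) = -5*q/4 (p(f, q) = q*(-1) + q*(-¼) = -q - q/4 = -5*q/4)
E(P) = 1/35 + P/4 (E(P) = 1/(5*7) + P/4 = (⅕)*(⅐) + P*(¼) = 1/35 + P/4)
(36² + E(p(2, -1)))*(-447) = (36² + (1/35 + (-5/4*(-1))/4))*(-447) = (1296 + (1/35 + (¼)*(5/4)))*(-447) = (1296 + (1/35 + 5/16))*(-447) = (1296 + 191/560)*(-447) = (725951/560)*(-447) = -324500097/560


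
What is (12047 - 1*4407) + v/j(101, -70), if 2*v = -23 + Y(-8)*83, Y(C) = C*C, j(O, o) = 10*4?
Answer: 616489/80 ≈ 7706.1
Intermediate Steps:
j(O, o) = 40
Y(C) = C²
v = 5289/2 (v = (-23 + (-8)²*83)/2 = (-23 + 64*83)/2 = (-23 + 5312)/2 = (½)*5289 = 5289/2 ≈ 2644.5)
(12047 - 1*4407) + v/j(101, -70) = (12047 - 1*4407) + (5289/2)/40 = (12047 - 4407) + (5289/2)*(1/40) = 7640 + 5289/80 = 616489/80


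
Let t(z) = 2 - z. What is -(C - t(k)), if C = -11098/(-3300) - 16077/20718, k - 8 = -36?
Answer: 26030663/949575 ≈ 27.413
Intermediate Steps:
k = -28 (k = 8 - 36 = -28)
C = 2456587/949575 (C = -11098*(-1/3300) - 16077*1/20718 = 5549/1650 - 5359/6906 = 2456587/949575 ≈ 2.5870)
-(C - t(k)) = -(2456587/949575 - (2 - 1*(-28))) = -(2456587/949575 - (2 + 28)) = -(2456587/949575 - 1*30) = -(2456587/949575 - 30) = -1*(-26030663/949575) = 26030663/949575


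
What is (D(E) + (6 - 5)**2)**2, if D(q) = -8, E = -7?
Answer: 49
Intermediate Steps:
(D(E) + (6 - 5)**2)**2 = (-8 + (6 - 5)**2)**2 = (-8 + 1**2)**2 = (-8 + 1)**2 = (-7)**2 = 49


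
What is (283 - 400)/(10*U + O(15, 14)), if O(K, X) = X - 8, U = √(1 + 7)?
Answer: 351/382 - 585*√2/191 ≈ -3.4126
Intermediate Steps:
U = 2*√2 (U = √8 = 2*√2 ≈ 2.8284)
O(K, X) = -8 + X
(283 - 400)/(10*U + O(15, 14)) = (283 - 400)/(10*(2*√2) + (-8 + 14)) = -117/(20*√2 + 6) = -117/(6 + 20*√2)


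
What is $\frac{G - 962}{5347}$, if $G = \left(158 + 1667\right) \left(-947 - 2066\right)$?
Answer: $- \frac{5499687}{5347} \approx -1028.6$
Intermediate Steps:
$G = -5498725$ ($G = 1825 \left(-3013\right) = -5498725$)
$\frac{G - 962}{5347} = \frac{-5498725 - 962}{5347} = \left(-5499687\right) \frac{1}{5347} = - \frac{5499687}{5347}$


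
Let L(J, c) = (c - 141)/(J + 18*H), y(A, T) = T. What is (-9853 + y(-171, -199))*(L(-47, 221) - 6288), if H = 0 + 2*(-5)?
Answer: 14348787712/227 ≈ 6.3210e+7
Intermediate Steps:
H = -10 (H = 0 - 10 = -10)
L(J, c) = (-141 + c)/(-180 + J) (L(J, c) = (c - 141)/(J + 18*(-10)) = (-141 + c)/(J - 180) = (-141 + c)/(-180 + J))
(-9853 + y(-171, -199))*(L(-47, 221) - 6288) = (-9853 - 199)*((-141 + 221)/(-180 - 47) - 6288) = -10052*(80/(-227) - 6288) = -10052*(-1/227*80 - 6288) = -10052*(-80/227 - 6288) = -10052*(-1427456/227) = 14348787712/227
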